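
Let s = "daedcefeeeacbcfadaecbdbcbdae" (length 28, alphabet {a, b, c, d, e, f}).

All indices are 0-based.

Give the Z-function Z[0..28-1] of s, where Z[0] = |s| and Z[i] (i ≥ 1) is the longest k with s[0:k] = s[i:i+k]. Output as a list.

[28, 0, 0, 1, 0, 0, 0, 0, 0, 0, 0, 0, 0, 0, 0, 0, 3, 0, 0, 0, 0, 1, 0, 0, 0, 3, 0, 0]

Z[0]=28
i=1: fresh scan; Z[1]=0
i=2: fresh scan; Z[2]=0
i=3: fresh scan; Z[3]=1 extend→box=[3,4)
i=4: fresh scan; Z[4]=0
i=5: fresh scan; Z[5]=0
i=6: fresh scan; Z[6]=0
i=7: fresh scan; Z[7]=0
i=8: fresh scan; Z[8]=0
i=9: fresh scan; Z[9]=0
i=10: fresh scan; Z[10]=0
i=11: fresh scan; Z[11]=0
i=12: fresh scan; Z[12]=0
i=13: fresh scan; Z[13]=0
i=14: fresh scan; Z[14]=0
i=15: fresh scan; Z[15]=0
i=16: fresh scan; Z[16]=3 extend→box=[16,19)
i=17: min(r-i=2, Z[1]=0)=0; Z[17]=0
i=18: min(r-i=1, Z[2]=0)=0; Z[18]=0
i=19: fresh scan; Z[19]=0
i=20: fresh scan; Z[20]=0
i=21: fresh scan; Z[21]=1 extend→box=[21,22)
i=22: fresh scan; Z[22]=0
i=23: fresh scan; Z[23]=0
i=24: fresh scan; Z[24]=0
i=25: fresh scan; Z[25]=3 extend→box=[25,28)
i=26: min(r-i=2, Z[1]=0)=0; Z[26]=0
i=27: min(r-i=1, Z[2]=0)=0; Z[27]=0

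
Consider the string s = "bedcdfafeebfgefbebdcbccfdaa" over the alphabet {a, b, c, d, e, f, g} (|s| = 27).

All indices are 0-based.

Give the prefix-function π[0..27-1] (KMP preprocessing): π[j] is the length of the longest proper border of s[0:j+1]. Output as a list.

π[0] = 0
j=1 s[j]='e': π[1]=0 (border '')
j=2 s[j]='d': π[2]=0 (border '')
j=3 s[j]='c': π[3]=0 (border '')
j=4 s[j]='d': π[4]=0 (border '')
j=5 s[j]='f': π[5]=0 (border '')
j=6 s[j]='a': π[6]=0 (border '')
j=7 s[j]='f': π[7]=0 (border '')
j=8 s[j]='e': π[8]=0 (border '')
j=9 s[j]='e': π[9]=0 (border '')
j=10 s[j]='b': π[10]=1 (border 'b')
j=11 s[j]='f': k: 1→0; π[11]=0 (border '')
j=12 s[j]='g': π[12]=0 (border '')
j=13 s[j]='e': π[13]=0 (border '')
j=14 s[j]='f': π[14]=0 (border '')
j=15 s[j]='b': π[15]=1 (border 'b')
j=16 s[j]='e': π[16]=2 (border 'be')
j=17 s[j]='b': k: 2→0; π[17]=1 (border 'b')
j=18 s[j]='d': k: 1→0; π[18]=0 (border '')
j=19 s[j]='c': π[19]=0 (border '')
j=20 s[j]='b': π[20]=1 (border 'b')
j=21 s[j]='c': k: 1→0; π[21]=0 (border '')
j=22 s[j]='c': π[22]=0 (border '')
j=23 s[j]='f': π[23]=0 (border '')
j=24 s[j]='d': π[24]=0 (border '')
j=25 s[j]='a': π[25]=0 (border '')
j=26 s[j]='a': π[26]=0 (border '')

[0, 0, 0, 0, 0, 0, 0, 0, 0, 0, 1, 0, 0, 0, 0, 1, 2, 1, 0, 0, 1, 0, 0, 0, 0, 0, 0]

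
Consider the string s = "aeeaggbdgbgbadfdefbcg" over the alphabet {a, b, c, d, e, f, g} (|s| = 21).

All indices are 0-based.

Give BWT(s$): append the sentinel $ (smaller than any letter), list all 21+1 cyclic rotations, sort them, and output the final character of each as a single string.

rank  rotation                last
    0  $aeeaggbdgbgbadfdefbcg  g
    1  adfdefbcg$aeeaggbdgbgb  b
    2  aeeaggbdgbgbadfdefbcg$  $
    3  aggbdgbgbadfdefbcg$aee  e
    4  badfdefbcg$aeeaggbdgbg  g
    5  bcg$aeeaggbdgbgbadfdef  f
    6  bdgbgbadfdefbcg$aeeagg  g
    7  bgbadfdefbcg$aeeaggbdg  g
    8  cg$aeeaggbdgbgbadfdefb  b
    9  defbcg$aeeaggbdgbgbadf  f
   10  dfdefbcg$aeeaggbdgbgba  a
   11  dgbgbadfdefbcg$aeeaggb  b
   12  eaggbdgbgbadfdefbcg$ae  e
   13  eeaggbdgbgbadfdefbcg$a  a
   14  efbcg$aeeaggbdgbgbadfd  d
   15  fbcg$aeeaggbdgbgbadfde  e
   16  fdefbcg$aeeaggbdgbgbad  d
   17  g$aeeaggbdgbgbadfdefbc  c
   18  gbadfdefbcg$aeeaggbdgb  b
   19  gbdgbgbadfdefbcg$aeeag  g
   20  gbgbadfdefbcg$aeeaggbd  d
   21  ggbdgbgbadfdefbcg$aeea  a

gb$egfggbfabeadedcbgda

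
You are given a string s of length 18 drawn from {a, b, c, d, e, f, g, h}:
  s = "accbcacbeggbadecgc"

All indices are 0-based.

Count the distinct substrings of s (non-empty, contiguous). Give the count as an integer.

157

sorted suffixes:
  #0 SA[0]=5  'acbeggbadecgc'
  #1 SA[1]=0  'accbcacbeggbadecgc'
  #2 SA[2]=12  'adecgc'
  #3 SA[3]=11  'badecgc'
  #4 SA[4]=3  'bcacbeggbadecgc'
  #5 SA[5]=7  'beggbadecgc'
  #6 SA[6]=17  'c'
  #7 SA[7]=4  'cacbeggbadecgc'
  #8 SA[8]=2  'cbcacbeggbadecgc'
  #9 SA[9]=6  'cbeggbadecgc'
  #10 SA[10]=1  'ccbcacbeggbadecgc'
  #11 SA[11]=15  'cgc'
  #12 SA[12]=13  'decgc'
  #13 SA[13]=14  'ecgc'
  #14 SA[14]=8  'eggbadecgc'
  #15 SA[15]=10  'gbadecgc'
  #16 SA[16]=16  'gc'
  #17 SA[17]=9  'ggbadecgc'

SA = [5, 0, 12, 11, 3, 7, 17, 4, 2, 6, 1, 15, 13, 14, 8, 10, 16, 9]
i: (SA[i-1],SA[i]) lcp shared
  1: (5,0) 2 'ac'
  2: (0,12) 1 'a'
  3: (12,11) 0 ''
  4: (11,3) 1 'b'
  5: (3,7) 1 'b'
  6: (7,17) 0 ''
  7: (17,4) 1 'c'
  8: (4,2) 1 'c'
  9: (2,6) 2 'cb'
  10: (6,1) 1 'c'
  11: (1,15) 1 'c'
  12: (15,13) 0 ''
  13: (13,14) 0 ''
  14: (14,8) 1 'e'
  15: (8,10) 0 ''
  16: (10,16) 1 'g'
  17: (16,9) 1 'g'

n(n+1)/2 = 18·19/2 = 171
Σ LCP = 0 + 2 + 1 + 0 + 1 + 1 + 0 + 1 + 1 + 2 + 1 + 1 + 0 + 0 + 1 + 0 + 1 + 1 = 14
distinct = 171 − 14 = 157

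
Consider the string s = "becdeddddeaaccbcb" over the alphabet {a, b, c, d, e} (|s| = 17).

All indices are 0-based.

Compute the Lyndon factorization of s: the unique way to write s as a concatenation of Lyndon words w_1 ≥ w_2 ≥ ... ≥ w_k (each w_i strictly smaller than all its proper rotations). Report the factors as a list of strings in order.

["becdedddde", "aaccbcb"]

emit factor 1: 'becdedddde' (i=0, period=10)
emit factor 2: 'aaccbcb' (i=10, period=7)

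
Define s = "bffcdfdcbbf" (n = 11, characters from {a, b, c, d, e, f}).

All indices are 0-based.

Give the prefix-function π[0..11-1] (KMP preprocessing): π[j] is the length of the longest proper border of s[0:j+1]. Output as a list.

π[0] = 0
j=1 s[j]='f': π[1]=0 (border '')
j=2 s[j]='f': π[2]=0 (border '')
j=3 s[j]='c': π[3]=0 (border '')
j=4 s[j]='d': π[4]=0 (border '')
j=5 s[j]='f': π[5]=0 (border '')
j=6 s[j]='d': π[6]=0 (border '')
j=7 s[j]='c': π[7]=0 (border '')
j=8 s[j]='b': π[8]=1 (border 'b')
j=9 s[j]='b': k: 1→0; π[9]=1 (border 'b')
j=10 s[j]='f': π[10]=2 (border 'bf')

[0, 0, 0, 0, 0, 0, 0, 0, 1, 1, 2]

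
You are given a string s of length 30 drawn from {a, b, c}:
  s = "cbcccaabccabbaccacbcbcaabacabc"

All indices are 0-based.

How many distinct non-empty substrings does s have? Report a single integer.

rank→(start, suffix):
  0 → (22, 'aabacabc')
  1 → (5, 'aabccabbaccacbcbcaabacabc')
  2 → (23, 'abacabc')
  3 → (10, 'abbaccacbcbcaabacabc')
  4 → (27, 'abc')
  5 → (6, 'abccabbaccacbcbcaabacabc')
  6 → (25, 'acabc')
  7 → (16, 'acbcbcaabacabc')
  8 → (13, 'accacbcbcaabacabc')
  9 → (24, 'bacabc')
  10 → (12, 'baccacbcbcaabacabc')
  11 → (11, 'bbaccacbcbcaabacabc')
  12 → (28, 'bc')
  13 → (20, 'bcaabacabc')
  14 → (18, 'bcbcaabacabc')
  15 → (7, 'bccabbaccacbcbcaabacabc')
  16 → (1, 'bcccaabccabbaccacbcbcaabacabc')
  17 → (29, 'c')
  18 → (21, 'caabacabc')
  19 → (4, 'caabccabbaccacbcbcaabacabc')
  20 → (9, 'cabbaccacbcbcaabacabc')
  21 → (26, 'cabc')
  22 → (15, 'cacbcbcaabacabc')
  23 → (19, 'cbcaabacabc')
  24 → (17, 'cbcbcaabacabc')
  25 → (0, 'cbcccaabccabbaccacbcbcaabacabc')
  26 → (3, 'ccaabccabbaccacbcbcaabacabc')
  27 → (8, 'ccabbaccacbcbcaabacabc')
  28 → (14, 'ccacbcbcaabacabc')
  29 → (2, 'cccaabccabbaccacbcbcaabacabc')

SA = [22, 5, 23, 10, 27, 6, 25, 16, 13, 24, 12, 11, 28, 20, 18, 7, 1, 29, 21, 4, 9, 26, 15, 19, 17, 0, 3, 8, 14, 2]
[i] adj suffixes → lcp
  [1] 22/5 → 3 ('aab')
  [2] 5/23 → 1 ('a')
  [3] 23/10 → 2 ('ab')
  [4] 10/27 → 2 ('ab')
  [5] 27/6 → 3 ('abc')
  [6] 6/25 → 1 ('a')
  [7] 25/16 → 2 ('ac')
  [8] 16/13 → 2 ('ac')
  [9] 13/24 → 0 ('')
  [10] 24/12 → 3 ('bac')
  [11] 12/11 → 1 ('b')
  [12] 11/28 → 1 ('b')
  [13] 28/20 → 2 ('bc')
  [14] 20/18 → 2 ('bc')
  [15] 18/7 → 2 ('bc')
  [16] 7/1 → 3 ('bcc')
  [17] 1/29 → 0 ('')
  [18] 29/21 → 1 ('c')
  [19] 21/4 → 4 ('caab')
  [20] 4/9 → 2 ('ca')
  [21] 9/26 → 3 ('cab')
  [22] 26/15 → 2 ('ca')
  [23] 15/19 → 1 ('c')
  [24] 19/17 → 3 ('cbc')
  [25] 17/0 → 3 ('cbc')
  [26] 0/3 → 1 ('c')
  [27] 3/8 → 3 ('cca')
  [28] 8/14 → 3 ('cca')
  [29] 14/2 → 2 ('cc')

n(n+1)/2 = 30·31/2 = 465
Σ LCP = 0 + 3 + 1 + 2 + 2 + 3 + 1 + 2 + 2 + 0 + 3 + 1 + 1 + 2 + 2 + 2 + 3 + 0 + 1 + 4 + 2 + 3 + 2 + 1 + 3 + 3 + 1 + 3 + 3 + 2 = 58
distinct = 465 − 58 = 407

407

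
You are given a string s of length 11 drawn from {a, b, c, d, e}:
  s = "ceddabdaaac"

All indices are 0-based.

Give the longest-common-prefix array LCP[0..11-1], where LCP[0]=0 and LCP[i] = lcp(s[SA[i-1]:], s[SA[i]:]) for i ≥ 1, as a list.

[0, 2, 1, 1, 0, 0, 1, 0, 2, 1, 0]

rank→(start, suffix):
  0 → (7, 'aaac')
  1 → (8, 'aac')
  2 → (4, 'abdaaac')
  3 → (9, 'ac')
  4 → (5, 'bdaaac')
  5 → (10, 'c')
  6 → (0, 'ceddabdaaac')
  7 → (6, 'daaac')
  8 → (3, 'dabdaaac')
  9 → (2, 'ddabdaaac')
  10 → (1, 'eddabdaaac')

SA = [7, 8, 4, 9, 5, 10, 0, 6, 3, 2, 1]
[i] adj suffixes → lcp
  [1] 7/8 → 2 ('aa')
  [2] 8/4 → 1 ('a')
  [3] 4/9 → 1 ('a')
  [4] 9/5 → 0 ('')
  [5] 5/10 → 0 ('')
  [6] 10/0 → 1 ('c')
  [7] 0/6 → 0 ('')
  [8] 6/3 → 2 ('da')
  [9] 3/2 → 1 ('d')
  [10] 2/1 → 0 ('')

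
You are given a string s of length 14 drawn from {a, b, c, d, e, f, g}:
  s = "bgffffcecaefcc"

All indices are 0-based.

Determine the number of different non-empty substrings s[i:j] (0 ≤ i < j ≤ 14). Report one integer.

sorted suffixes:
  #0 SA[0]=9  'aefcc'
  #1 SA[1]=0  'bgffffcecaefcc'
  #2 SA[2]=13  'c'
  #3 SA[3]=8  'caefcc'
  #4 SA[4]=12  'cc'
  #5 SA[5]=6  'cecaefcc'
  #6 SA[6]=7  'ecaefcc'
  #7 SA[7]=10  'efcc'
  #8 SA[8]=11  'fcc'
  #9 SA[9]=5  'fcecaefcc'
  #10 SA[10]=4  'ffcecaefcc'
  #11 SA[11]=3  'fffcecaefcc'
  #12 SA[12]=2  'ffffcecaefcc'
  #13 SA[13]=1  'gffffcecaefcc'

SA = [9, 0, 13, 8, 12, 6, 7, 10, 11, 5, 4, 3, 2, 1]
[i] adj suffixes → lcp
  [1] 9/0 → 0 ('')
  [2] 0/13 → 0 ('')
  [3] 13/8 → 1 ('c')
  [4] 8/12 → 1 ('c')
  [5] 12/6 → 1 ('c')
  [6] 6/7 → 0 ('')
  [7] 7/10 → 1 ('e')
  [8] 10/11 → 0 ('')
  [9] 11/5 → 2 ('fc')
  [10] 5/4 → 1 ('f')
  [11] 4/3 → 2 ('ff')
  [12] 3/2 → 3 ('fff')
  [13] 2/1 → 0 ('')

n(n+1)/2 = 14·15/2 = 105
Σ LCP = 0 + 0 + 0 + 1 + 1 + 1 + 0 + 1 + 0 + 2 + 1 + 2 + 3 + 0 = 12
distinct = 105 − 12 = 93

93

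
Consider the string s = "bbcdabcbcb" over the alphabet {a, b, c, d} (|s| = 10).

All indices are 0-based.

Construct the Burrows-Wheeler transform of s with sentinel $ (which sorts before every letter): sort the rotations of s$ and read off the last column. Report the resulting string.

rank  rotation     last
    0  $bbcdabcbcb  b
    1  abcbcb$bbcd  d
    2  b$bbcdabcbc  c
    3  bbcdabcbcb$  $
    4  bcb$bbcdabc  c
    5  bcbcb$bbcda  a
    6  bcdabcbcb$b  b
    7  cb$bbcdabcb  b
    8  cbcb$bbcdab  b
    9  cdabcbcb$bb  b
   10  dabcbcb$bbc  c

bdc$cabbbbc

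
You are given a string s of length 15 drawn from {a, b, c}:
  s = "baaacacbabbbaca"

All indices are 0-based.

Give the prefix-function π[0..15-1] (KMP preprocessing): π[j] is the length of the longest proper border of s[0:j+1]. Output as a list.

[0, 0, 0, 0, 0, 0, 0, 1, 2, 1, 1, 1, 2, 0, 0]

π[0] = 0
j=1 s[j]='a': π[1]=0 (border '')
j=2 s[j]='a': π[2]=0 (border '')
j=3 s[j]='a': π[3]=0 (border '')
j=4 s[j]='c': π[4]=0 (border '')
j=5 s[j]='a': π[5]=0 (border '')
j=6 s[j]='c': π[6]=0 (border '')
j=7 s[j]='b': π[7]=1 (border 'b')
j=8 s[j]='a': π[8]=2 (border 'ba')
j=9 s[j]='b': k: 2→0; π[9]=1 (border 'b')
j=10 s[j]='b': k: 1→0; π[10]=1 (border 'b')
j=11 s[j]='b': k: 1→0; π[11]=1 (border 'b')
j=12 s[j]='a': π[12]=2 (border 'ba')
j=13 s[j]='c': k: 2→0; π[13]=0 (border '')
j=14 s[j]='a': π[14]=0 (border '')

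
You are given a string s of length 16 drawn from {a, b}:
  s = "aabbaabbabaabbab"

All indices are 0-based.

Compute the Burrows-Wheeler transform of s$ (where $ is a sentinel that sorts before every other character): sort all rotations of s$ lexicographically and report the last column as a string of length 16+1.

rank  rotation           last
    0  $aabbaabbabaabbab  b
    1  aabbaabbabaabbab$  $
    2  aabbab$aabbaabbab  b
    3  aabbabaabbab$aabb  b
    4  ab$aabbaabbabaabb  b
    5  abaabbab$aabbaabb  b
    6  abbaabbabaabbab$a  a
    7  abbab$aabbaabbaba  a
    8  abbabaabbab$aabba  a
    9  b$aabbaabbabaabba  a
   10  baabbab$aabbaabba  a
   11  baabbabaabbab$aab  b
   12  bab$aabbaabbabaab  b
   13  babaabbab$aabbaab  b
   14  bbaabbabaabbab$aa  a
   15  bbab$aabbaabbabaa  a
   16  bbabaabbab$aabbaa  a

b$bbbbaaaaabbbaaa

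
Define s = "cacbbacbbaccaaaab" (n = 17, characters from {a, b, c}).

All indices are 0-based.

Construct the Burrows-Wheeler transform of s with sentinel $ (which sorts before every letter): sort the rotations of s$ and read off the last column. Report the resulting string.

bcaaacbbabbccc$aaa

rank  rotation            last
    0  $cacbbacbbaccaaaab  b
    1  aaaab$cacbbacbbacc  c
    2  aaab$cacbbacbbacca  a
    3  aab$cacbbacbbaccaa  a
    4  ab$cacbbacbbaccaaa  a
    5  acbbacbbaccaaaab$c  c
    6  acbbaccaaaab$cacbb  b
    7  accaaaab$cacbbacbb  b
    8  b$cacbbacbbaccaaaa  a
    9  bacbbaccaaaab$cacb  b
   10  baccaaaab$cacbbacb  b
   11  bbacbbaccaaaab$cac  c
   12  bbaccaaaab$cacbbac  c
   13  caaaab$cacbbacbbac  c
   14  cacbbacbbaccaaaab$  $
   15  cbbacbbaccaaaab$ca  a
   16  cbbaccaaaab$cacbba  a
   17  ccaaaab$cacbbacbba  a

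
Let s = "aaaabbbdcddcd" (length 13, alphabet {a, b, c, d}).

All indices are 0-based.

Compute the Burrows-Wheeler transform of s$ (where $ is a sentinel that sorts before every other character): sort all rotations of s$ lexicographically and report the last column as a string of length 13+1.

rank  rotation        last
    0  $aaaabbbdcddcd  d
    1  aaaabbbdcddcd$  $
    2  aaabbbdcddcd$a  a
    3  aabbbdcddcd$aa  a
    4  abbbdcddcd$aaa  a
    5  bbbdcddcd$aaaa  a
    6  bbdcddcd$aaaab  b
    7  bdcddcd$aaaabb  b
    8  cd$aaaabbbdcdd  d
    9  cddcd$aaaabbbd  d
   10  d$aaaabbbdcddc  c
   11  dcd$aaaabbbdcd  d
   12  dcddcd$aaaabbb  b
   13  ddcd$aaaabbbdc  c

d$aaaabbddcdbc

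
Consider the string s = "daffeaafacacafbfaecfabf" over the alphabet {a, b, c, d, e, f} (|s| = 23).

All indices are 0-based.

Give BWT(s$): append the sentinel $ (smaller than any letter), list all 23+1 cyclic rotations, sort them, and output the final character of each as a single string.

feffcfacdafaae$fabcabafa

rank  rotation                  last
    0  $daffeaafacacafbfaecfabf  f
    1  aafacacafbfaecfabf$daffe  e
    2  abf$daffeaafacacafbfaecf  f
    3  acacafbfaecfabf$daffeaaf  f
    4  acafbfaecfabf$daffeaafac  c
    5  aecfabf$daffeaafacacafbf  f
    6  afacacafbfaecfabf$daffea  a
    7  afbfaecfabf$daffeaafacac  c
    8  affeaafacacafbfaecfabf$d  d
    9  bf$daffeaafacacafbfaecfa  a
   10  bfaecfabf$daffeaafacacaf  f
   11  cacafbfaecfabf$daffeaafa  a
   12  cafbfaecfabf$daffeaafaca  a
   13  cfabf$daffeaafacacafbfae  e
   14  daffeaafacacafbfaecfabf$  $
   15  eaafacacafbfaecfabf$daff  f
   16  ecfabf$daffeaafacacafbfa  a
   17  f$daffeaafacacafbfaecfab  b
   18  fabf$daffeaafacacafbfaec  c
   19  facacafbfaecfabf$daffeaa  a
   20  faecfabf$daffeaafacacafb  b
   21  fbfaecfabf$daffeaafacaca  a
   22  feaafacacafbfaecfabf$daf  f
   23  ffeaafacacafbfaecfabf$da  a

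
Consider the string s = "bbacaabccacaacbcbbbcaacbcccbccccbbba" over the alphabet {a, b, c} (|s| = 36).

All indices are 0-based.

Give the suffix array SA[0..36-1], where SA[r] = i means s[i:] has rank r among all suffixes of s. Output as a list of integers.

[35, 4, 11, 20, 5, 2, 9, 12, 21, 34, 1, 33, 0, 32, 16, 17, 18, 14, 6, 23, 27, 3, 10, 19, 8, 31, 15, 13, 22, 26, 7, 30, 25, 29, 24, 28]

sorted suffixes:
  #0 SA[0]=35  'a'
  #1 SA[1]=4  'aabccacaacbcbbbcaacbcccbccccbbba'
  #2 SA[2]=11  'aacbcbbbcaacbcccbccccbbba'
  #3 SA[3]=20  'aacbcccbccccbbba'
  #4 SA[4]=5  'abccacaacbcbbbcaacbcccbccccbbba'
  #5 SA[5]=2  'acaabccacaacbcbbbcaacbcccbccccbbba'
  #6 SA[6]=9  'acaacbcbbbcaacbcccbccccbbba'
  #7 SA[7]=12  'acbcbbbcaacbcccbccccbbba'
  #8 SA[8]=21  'acbcccbccccbbba'
  #9 SA[9]=34  'ba'
  #10 SA[10]=1  'bacaabccacaacbcbbbcaacbcccbccccbbba'
  #11 SA[11]=33  'bba'
  #12 SA[12]=0  'bbacaabccacaacbcbbbcaacbcccbccccbbba'
  #13 SA[13]=32  'bbba'
  #14 SA[14]=16  'bbbcaacbcccbccccbbba'
  #15 SA[15]=17  'bbcaacbcccbccccbbba'
  #16 SA[16]=18  'bcaacbcccbccccbbba'
  #17 SA[17]=14  'bcbbbcaacbcccbccccbbba'
  #18 SA[18]=6  'bccacaacbcbbbcaacbcccbccccbbba'
  #19 SA[19]=23  'bcccbccccbbba'
  #20 SA[20]=27  'bccccbbba'
  #21 SA[21]=3  'caabccacaacbcbbbcaacbcccbccccbbba'
  #22 SA[22]=10  'caacbcbbbcaacbcccbccccbbba'
  #23 SA[23]=19  'caacbcccbccccbbba'
  #24 SA[24]=8  'cacaacbcbbbcaacbcccbccccbbba'
  #25 SA[25]=31  'cbbba'
  #26 SA[26]=15  'cbbbcaacbcccbccccbbba'
  #27 SA[27]=13  'cbcbbbcaacbcccbccccbbba'
  #28 SA[28]=22  'cbcccbccccbbba'
  #29 SA[29]=26  'cbccccbbba'
  #30 SA[30]=7  'ccacaacbcbbbcaacbcccbccccbbba'
  #31 SA[31]=30  'ccbbba'
  #32 SA[32]=25  'ccbccccbbba'
  #33 SA[33]=29  'cccbbba'
  #34 SA[34]=24  'cccbccccbbba'
  #35 SA[35]=28  'ccccbbba'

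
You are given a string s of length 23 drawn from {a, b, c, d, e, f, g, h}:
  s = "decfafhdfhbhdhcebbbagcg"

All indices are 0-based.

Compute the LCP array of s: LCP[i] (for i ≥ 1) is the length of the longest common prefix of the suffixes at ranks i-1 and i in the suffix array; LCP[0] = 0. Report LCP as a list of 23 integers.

rank | idx | suffix
   0 |   4 | afhdfhbhdhcebbbagcg
   1 |  19 | agcg
   2 |  18 | bagcg
   3 |  17 | bbagcg
   4 |  16 | bbbagcg
   5 |  10 | bhdhcebbbagcg
   6 |  14 | cebbbagcg
   7 |   2 | cfafhdfhbhdhcebbbagcg
   8 |  21 | cg
   9 |   0 | decfafhdfhbhdhcebbbagcg
  10 |   7 | dfhbhdhcebbbagcg
  11 |  12 | dhcebbbagcg
  12 |  15 | ebbbagcg
  13 |   1 | ecfafhdfhbhdhcebbbagcg
  14 |   3 | fafhdfhbhdhcebbbagcg
  15 |   8 | fhbhdhcebbbagcg
  16 |   5 | fhdfhbhdhcebbbagcg
  17 |  22 | g
  18 |  20 | gcg
  19 |   9 | hbhdhcebbbagcg
  20 |  13 | hcebbbagcg
  21 |   6 | hdfhbhdhcebbbagcg
  22 |  11 | hdhcebbbagcg

SA = [4, 19, 18, 17, 16, 10, 14, 2, 21, 0, 7, 12, 15, 1, 3, 8, 5, 22, 20, 9, 13, 6, 11]
i: (SA[i-1],SA[i]) lcp shared
  1: (4,19) 1 'a'
  2: (19,18) 0 ''
  3: (18,17) 1 'b'
  4: (17,16) 2 'bb'
  5: (16,10) 1 'b'
  6: (10,14) 0 ''
  7: (14,2) 1 'c'
  8: (2,21) 1 'c'
  9: (21,0) 0 ''
  10: (0,7) 1 'd'
  11: (7,12) 1 'd'
  12: (12,15) 0 ''
  13: (15,1) 1 'e'
  14: (1,3) 0 ''
  15: (3,8) 1 'f'
  16: (8,5) 2 'fh'
  17: (5,22) 0 ''
  18: (22,20) 1 'g'
  19: (20,9) 0 ''
  20: (9,13) 1 'h'
  21: (13,6) 1 'h'
  22: (6,11) 2 'hd'

[0, 1, 0, 1, 2, 1, 0, 1, 1, 0, 1, 1, 0, 1, 0, 1, 2, 0, 1, 0, 1, 1, 2]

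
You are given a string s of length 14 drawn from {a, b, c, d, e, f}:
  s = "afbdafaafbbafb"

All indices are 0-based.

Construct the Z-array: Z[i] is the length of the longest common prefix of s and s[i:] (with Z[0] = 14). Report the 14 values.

Z[0]=14
i=1: outside box; Z[1]=0
i=2: outside box; Z[2]=0
i=3: outside box; Z[3]=0
i=4: outside box; Z[4]=2 scan→box=[4,6)
i=5: min(r-i=1, Z[1]=0)=0; Z[5]=0
i=6: outside box; Z[6]=1 scan→box=[6,7)
i=7: outside box; Z[7]=3 scan→box=[7,10)
i=8: min(r-i=2, Z[1]=0)=0; Z[8]=0
i=9: min(r-i=1, Z[2]=0)=0; Z[9]=0
i=10: outside box; Z[10]=0
i=11: outside box; Z[11]=3 scan→box=[11,14)
i=12: min(r-i=2, Z[1]=0)=0; Z[12]=0
i=13: min(r-i=1, Z[2]=0)=0; Z[13]=0

[14, 0, 0, 0, 2, 0, 1, 3, 0, 0, 0, 3, 0, 0]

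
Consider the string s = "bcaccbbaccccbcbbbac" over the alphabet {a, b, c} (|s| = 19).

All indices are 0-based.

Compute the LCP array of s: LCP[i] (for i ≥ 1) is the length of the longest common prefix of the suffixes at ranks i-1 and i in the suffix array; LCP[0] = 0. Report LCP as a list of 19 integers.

[0, 2, 3, 0, 3, 1, 4, 2, 1, 2, 0, 1, 1, 3, 2, 1, 3, 2, 3]

sorted suffixes:
  #0 SA[0]=17  'ac'
  #1 SA[1]=2  'accbbaccccbcbbbac'
  #2 SA[2]=7  'accccbcbbbac'
  #3 SA[3]=16  'bac'
  #4 SA[4]=6  'baccccbcbbbac'
  #5 SA[5]=15  'bbac'
  #6 SA[6]=5  'bbaccccbcbbbac'
  #7 SA[7]=14  'bbbac'
  #8 SA[8]=0  'bcaccbbaccccbcbbbac'
  #9 SA[9]=12  'bcbbbac'
  #10 SA[10]=18  'c'
  #11 SA[11]=1  'caccbbaccccbcbbbac'
  #12 SA[12]=4  'cbbaccccbcbbbac'
  #13 SA[13]=13  'cbbbac'
  #14 SA[14]=11  'cbcbbbac'
  #15 SA[15]=3  'ccbbaccccbcbbbac'
  #16 SA[16]=10  'ccbcbbbac'
  #17 SA[17]=9  'cccbcbbbac'
  #18 SA[18]=8  'ccccbcbbbac'

SA = [17, 2, 7, 16, 6, 15, 5, 14, 0, 12, 18, 1, 4, 13, 11, 3, 10, 9, 8]
i: (SA[i-1],SA[i]) lcp shared
  1: (17,2) 2 'ac'
  2: (2,7) 3 'acc'
  3: (7,16) 0 ''
  4: (16,6) 3 'bac'
  5: (6,15) 1 'b'
  6: (15,5) 4 'bbac'
  7: (5,14) 2 'bb'
  8: (14,0) 1 'b'
  9: (0,12) 2 'bc'
  10: (12,18) 0 ''
  11: (18,1) 1 'c'
  12: (1,4) 1 'c'
  13: (4,13) 3 'cbb'
  14: (13,11) 2 'cb'
  15: (11,3) 1 'c'
  16: (3,10) 3 'ccb'
  17: (10,9) 2 'cc'
  18: (9,8) 3 'ccc'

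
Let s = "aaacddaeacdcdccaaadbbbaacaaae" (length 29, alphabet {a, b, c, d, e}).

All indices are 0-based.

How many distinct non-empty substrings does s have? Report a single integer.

390

rank→(start, suffix):
  0 → (0, 'aaacddaeacdcdccaaadbbbaacaaae')
  1 → (15, 'aaadbbbaacaaae')
  2 → (25, 'aaae')
  3 → (22, 'aacaaae')
  4 → (1, 'aacddaeacdcdccaaadbbbaacaaae')
  5 → (16, 'aadbbbaacaaae')
  6 → (26, 'aae')
  7 → (23, 'acaaae')
  8 → (8, 'acdcdccaaadbbbaacaaae')
  9 → (2, 'acddaeacdcdccaaadbbbaacaaae')
  10 → (17, 'adbbbaacaaae')
  11 → (27, 'ae')
  12 → (6, 'aeacdcdccaaadbbbaacaaae')
  13 → (21, 'baacaaae')
  14 → (20, 'bbaacaaae')
  15 → (19, 'bbbaacaaae')
  16 → (14, 'caaadbbbaacaaae')
  17 → (24, 'caaae')
  18 → (13, 'ccaaadbbbaacaaae')
  19 → (11, 'cdccaaadbbbaacaaae')
  20 → (9, 'cdcdccaaadbbbaacaaae')
  21 → (3, 'cddaeacdcdccaaadbbbaacaaae')
  22 → (5, 'daeacdcdccaaadbbbaacaaae')
  23 → (18, 'dbbbaacaaae')
  24 → (12, 'dccaaadbbbaacaaae')
  25 → (10, 'dcdccaaadbbbaacaaae')
  26 → (4, 'ddaeacdcdccaaadbbbaacaaae')
  27 → (28, 'e')
  28 → (7, 'eacdcdccaaadbbbaacaaae')

SA = [0, 15, 25, 22, 1, 16, 26, 23, 8, 2, 17, 27, 6, 21, 20, 19, 14, 24, 13, 11, 9, 3, 5, 18, 12, 10, 4, 28, 7]
i: (SA[i-1],SA[i]) lcp shared
  1: (0,15) 3 'aaa'
  2: (15,25) 3 'aaa'
  3: (25,22) 2 'aa'
  4: (22,1) 3 'aac'
  5: (1,16) 2 'aa'
  6: (16,26) 2 'aa'
  7: (26,23) 1 'a'
  8: (23,8) 2 'ac'
  9: (8,2) 3 'acd'
  10: (2,17) 1 'a'
  11: (17,27) 1 'a'
  12: (27,6) 2 'ae'
  13: (6,21) 0 ''
  14: (21,20) 1 'b'
  15: (20,19) 2 'bb'
  16: (19,14) 0 ''
  17: (14,24) 4 'caaa'
  18: (24,13) 1 'c'
  19: (13,11) 1 'c'
  20: (11,9) 3 'cdc'
  21: (9,3) 2 'cd'
  22: (3,5) 0 ''
  23: (5,18) 1 'd'
  24: (18,12) 1 'd'
  25: (12,10) 2 'dc'
  26: (10,4) 1 'd'
  27: (4,28) 0 ''
  28: (28,7) 1 'e'

n(n+1)/2 = 29·30/2 = 435
Σ LCP = 0 + 3 + 3 + 2 + 3 + 2 + 2 + 1 + 2 + 3 + 1 + 1 + 2 + 0 + 1 + 2 + 0 + 4 + 1 + 1 + 3 + 2 + 0 + 1 + 1 + 2 + 1 + 0 + 1 = 45
distinct = 435 − 45 = 390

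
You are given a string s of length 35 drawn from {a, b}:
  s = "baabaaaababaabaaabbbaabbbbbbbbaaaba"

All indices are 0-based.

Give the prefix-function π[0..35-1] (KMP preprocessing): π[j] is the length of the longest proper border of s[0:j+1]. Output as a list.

[0, 0, 0, 1, 2, 3, 0, 0, 1, 2, 1, 2, 3, 4, 5, 6, 7, 1, 1, 1, 2, 3, 4, 1, 1, 1, 1, 1, 1, 1, 2, 3, 0, 1, 2]

π[0] = 0
j=1 s[j]='a': π[1]=0 (border '')
j=2 s[j]='a': π[2]=0 (border '')
j=3 s[j]='b': π[3]=1 (border 'b')
j=4 s[j]='a': π[4]=2 (border 'ba')
j=5 s[j]='a': π[5]=3 (border 'baa')
j=6 s[j]='a': k: 3→0; π[6]=0 (border '')
j=7 s[j]='a': π[7]=0 (border '')
j=8 s[j]='b': π[8]=1 (border 'b')
j=9 s[j]='a': π[9]=2 (border 'ba')
j=10 s[j]='b': k: 2→0; π[10]=1 (border 'b')
j=11 s[j]='a': π[11]=2 (border 'ba')
j=12 s[j]='a': π[12]=3 (border 'baa')
j=13 s[j]='b': π[13]=4 (border 'baab')
j=14 s[j]='a': π[14]=5 (border 'baaba')
j=15 s[j]='a': π[15]=6 (border 'baabaa')
j=16 s[j]='a': π[16]=7 (border 'baabaaa')
j=17 s[j]='b': k: 7→0; π[17]=1 (border 'b')
j=18 s[j]='b': k: 1→0; π[18]=1 (border 'b')
j=19 s[j]='b': k: 1→0; π[19]=1 (border 'b')
j=20 s[j]='a': π[20]=2 (border 'ba')
j=21 s[j]='a': π[21]=3 (border 'baa')
j=22 s[j]='b': π[22]=4 (border 'baab')
j=23 s[j]='b': k: 4→1→0; π[23]=1 (border 'b')
j=24 s[j]='b': k: 1→0; π[24]=1 (border 'b')
j=25 s[j]='b': k: 1→0; π[25]=1 (border 'b')
j=26 s[j]='b': k: 1→0; π[26]=1 (border 'b')
j=27 s[j]='b': k: 1→0; π[27]=1 (border 'b')
j=28 s[j]='b': k: 1→0; π[28]=1 (border 'b')
j=29 s[j]='b': k: 1→0; π[29]=1 (border 'b')
j=30 s[j]='a': π[30]=2 (border 'ba')
j=31 s[j]='a': π[31]=3 (border 'baa')
j=32 s[j]='a': k: 3→0; π[32]=0 (border '')
j=33 s[j]='b': π[33]=1 (border 'b')
j=34 s[j]='a': π[34]=2 (border 'ba')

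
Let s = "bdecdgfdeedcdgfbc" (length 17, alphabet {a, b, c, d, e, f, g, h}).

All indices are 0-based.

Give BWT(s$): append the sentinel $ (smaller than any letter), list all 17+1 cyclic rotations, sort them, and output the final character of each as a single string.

rank  rotation            last
    0  $bdecdgfdeedcdgfbc  c
    1  bc$bdecdgfdeedcdgf  f
    2  bdecdgfdeedcdgfbc$  $
    3  c$bdecdgfdeedcdgfb  b
    4  cdgfbc$bdecdgfdeed  d
    5  cdgfdeedcdgfbc$bde  e
    6  dcdgfbc$bdecdgfdee  e
    7  decdgfdeedcdgfbc$b  b
    8  deedcdgfbc$bdecdgf  f
    9  dgfbc$bdecdgfdeedc  c
   10  dgfdeedcdgfbc$bdec  c
   11  ecdgfdeedcdgfbc$bd  d
   12  edcdgfbc$bdecdgfde  e
   13  eedcdgfbc$bdecdgfd  d
   14  fbc$bdecdgfdeedcdg  g
   15  fdeedcdgfbc$bdecdg  g
   16  gfbc$bdecdgfdeedcd  d
   17  gfdeedcdgfbc$bdecd  d

cf$bdeebfccdedggdd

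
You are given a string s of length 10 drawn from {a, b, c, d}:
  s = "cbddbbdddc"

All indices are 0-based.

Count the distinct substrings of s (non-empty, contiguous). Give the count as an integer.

rank→(start, suffix):
  0 → (4, 'bbdddc')
  1 → (1, 'bddbbdddc')
  2 → (5, 'bdddc')
  3 → (9, 'c')
  4 → (0, 'cbddbbdddc')
  5 → (3, 'dbbdddc')
  6 → (8, 'dc')
  7 → (2, 'ddbbdddc')
  8 → (7, 'ddc')
  9 → (6, 'dddc')

SA = [4, 1, 5, 9, 0, 3, 8, 2, 7, 6]
rank  pair      lcp
   1  s[4:],s[1:]  1  'b'
   2  s[1:],s[5:]  3  'bdd'
   3  s[5:],s[9:]  0  ''
   4  s[9:],s[0:]  1  'c'
   5  s[0:],s[3:]  0  ''
   6  s[3:],s[8:]  1  'd'
   7  s[8:],s[2:]  1  'd'
   8  s[2:],s[7:]  2  'dd'
   9  s[7:],s[6:]  2  'dd'

n(n+1)/2 = 10·11/2 = 55
Σ LCP = 0 + 1 + 3 + 0 + 1 + 0 + 1 + 1 + 2 + 2 = 11
distinct = 55 − 11 = 44

44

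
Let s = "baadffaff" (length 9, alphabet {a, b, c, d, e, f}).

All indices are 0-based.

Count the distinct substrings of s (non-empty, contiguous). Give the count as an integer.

rank | idx | suffix
   0 |   1 | aadffaff
   1 |   2 | adffaff
   2 |   6 | aff
   3 |   0 | baadffaff
   4 |   3 | dffaff
   5 |   8 | f
   6 |   5 | faff
   7 |   7 | ff
   8 |   4 | ffaff

SA = [1, 2, 6, 0, 3, 8, 5, 7, 4]
[i] adj suffixes → lcp
  [1] 1/2 → 1 ('a')
  [2] 2/6 → 1 ('a')
  [3] 6/0 → 0 ('')
  [4] 0/3 → 0 ('')
  [5] 3/8 → 0 ('')
  [6] 8/5 → 1 ('f')
  [7] 5/7 → 1 ('f')
  [8] 7/4 → 2 ('ff')

n(n+1)/2 = 9·10/2 = 45
Σ LCP = 0 + 1 + 1 + 0 + 0 + 0 + 1 + 1 + 2 = 6
distinct = 45 − 6 = 39

39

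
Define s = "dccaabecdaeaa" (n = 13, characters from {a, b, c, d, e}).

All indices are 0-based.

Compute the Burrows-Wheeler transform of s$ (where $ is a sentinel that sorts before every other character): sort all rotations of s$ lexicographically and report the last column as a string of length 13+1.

rank  rotation        last
    0  $dccaabecdaeaa  a
    1  a$dccaabecdaea  a
    2  aa$dccaabecdae  e
    3  aabecdaeaa$dcc  c
    4  abecdaeaa$dcca  a
    5  aeaa$dccaabecd  d
    6  becdaeaa$dccaa  a
    7  caabecdaeaa$dc  c
    8  ccaabecdaeaa$d  d
    9  cdaeaa$dccaabe  e
   10  daeaa$dccaabec  c
   11  dccaabecdaeaa$  $
   12  eaa$dccaabecda  a
   13  ecdaeaa$dccaab  b

aaecadacdec$ab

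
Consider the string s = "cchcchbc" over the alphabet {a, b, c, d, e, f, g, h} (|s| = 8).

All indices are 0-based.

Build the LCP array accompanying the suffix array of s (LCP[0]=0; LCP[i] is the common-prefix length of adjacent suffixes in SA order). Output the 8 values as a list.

rank→(start, suffix):
  0 → (6, 'bc')
  1 → (7, 'c')
  2 → (3, 'cchbc')
  3 → (0, 'cchcchbc')
  4 → (4, 'chbc')
  5 → (1, 'chcchbc')
  6 → (5, 'hbc')
  7 → (2, 'hcchbc')

SA = [6, 7, 3, 0, 4, 1, 5, 2]
rank  pair      lcp
   1  s[6:],s[7:]  0  ''
   2  s[7:],s[3:]  1  'c'
   3  s[3:],s[0:]  3  'cch'
   4  s[0:],s[4:]  1  'c'
   5  s[4:],s[1:]  2  'ch'
   6  s[1:],s[5:]  0  ''
   7  s[5:],s[2:]  1  'h'

[0, 0, 1, 3, 1, 2, 0, 1]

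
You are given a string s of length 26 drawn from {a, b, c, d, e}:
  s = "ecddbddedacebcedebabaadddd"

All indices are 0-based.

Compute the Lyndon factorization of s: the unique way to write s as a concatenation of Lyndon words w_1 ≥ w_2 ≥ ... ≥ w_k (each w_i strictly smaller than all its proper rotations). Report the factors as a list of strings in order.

emit factor 1: 'e' (i=0, period=1)
emit factor 2: 'cdd' (i=1, period=3)
emit factor 3: 'bdded' (i=4, period=5)
emit factor 4: 'acebcedeb' (i=9, period=9)
emit factor 5: 'ab' (i=18, period=2)
emit factor 6: 'aadddd' (i=20, period=6)

["e", "cdd", "bdded", "acebcedeb", "ab", "aadddd"]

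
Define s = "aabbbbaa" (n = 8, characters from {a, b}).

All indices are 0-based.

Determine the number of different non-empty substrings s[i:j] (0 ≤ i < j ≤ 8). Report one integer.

26

rank | idx | suffix
   0 |   7 | a
   1 |   6 | aa
   2 |   0 | aabbbbaa
   3 |   1 | abbbbaa
   4 |   5 | baa
   5 |   4 | bbaa
   6 |   3 | bbbaa
   7 |   2 | bbbbaa

SA = [7, 6, 0, 1, 5, 4, 3, 2]
rank  pair      lcp
   1  s[7:],s[6:]  1  'a'
   2  s[6:],s[0:]  2  'aa'
   3  s[0:],s[1:]  1  'a'
   4  s[1:],s[5:]  0  ''
   5  s[5:],s[4:]  1  'b'
   6  s[4:],s[3:]  2  'bb'
   7  s[3:],s[2:]  3  'bbb'

n(n+1)/2 = 8·9/2 = 36
Σ LCP = 0 + 1 + 2 + 1 + 0 + 1 + 2 + 3 = 10
distinct = 36 − 10 = 26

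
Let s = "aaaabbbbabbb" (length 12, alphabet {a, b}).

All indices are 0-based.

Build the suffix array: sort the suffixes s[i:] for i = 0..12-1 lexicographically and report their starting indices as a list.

rank | idx | suffix
   0 |   0 | aaaabbbbabbb
   1 |   1 | aaabbbbabbb
   2 |   2 | aabbbbabbb
   3 |   8 | abbb
   4 |   3 | abbbbabbb
   5 |  11 | b
   6 |   7 | babbb
   7 |  10 | bb
   8 |   6 | bbabbb
   9 |   9 | bbb
  10 |   5 | bbbabbb
  11 |   4 | bbbbabbb

[0, 1, 2, 8, 3, 11, 7, 10, 6, 9, 5, 4]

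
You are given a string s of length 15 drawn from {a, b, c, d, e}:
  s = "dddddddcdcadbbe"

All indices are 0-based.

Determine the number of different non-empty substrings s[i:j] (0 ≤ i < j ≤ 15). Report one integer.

94

rank | idx | suffix
   0 |  10 | adbbe
   1 |  12 | bbe
   2 |  13 | be
   3 |   9 | cadbbe
   4 |   7 | cdcadbbe
   5 |  11 | dbbe
   6 |   8 | dcadbbe
   7 |   6 | dcdcadbbe
   8 |   5 | ddcdcadbbe
   9 |   4 | dddcdcadbbe
  10 |   3 | ddddcdcadbbe
  11 |   2 | dddddcdcadbbe
  12 |   1 | ddddddcdcadbbe
  13 |   0 | dddddddcdcadbbe
  14 |  14 | e

SA = [10, 12, 13, 9, 7, 11, 8, 6, 5, 4, 3, 2, 1, 0, 14]
rank  pair      lcp
   1  s[10:],s[12:]  0  ''
   2  s[12:],s[13:]  1  'b'
   3  s[13:],s[9:]  0  ''
   4  s[9:],s[7:]  1  'c'
   5  s[7:],s[11:]  0  ''
   6  s[11:],s[8:]  1  'd'
   7  s[8:],s[6:]  2  'dc'
   8  s[6:],s[5:]  1  'd'
   9  s[5:],s[4:]  2  'dd'
  10  s[4:],s[3:]  3  'ddd'
  11  s[3:],s[2:]  4  'dddd'
  12  s[2:],s[1:]  5  'ddddd'
  13  s[1:],s[0:]  6  'dddddd'
  14  s[0:],s[14:]  0  ''

n(n+1)/2 = 15·16/2 = 120
Σ LCP = 0 + 0 + 1 + 0 + 1 + 0 + 1 + 2 + 1 + 2 + 3 + 4 + 5 + 6 + 0 = 26
distinct = 120 − 26 = 94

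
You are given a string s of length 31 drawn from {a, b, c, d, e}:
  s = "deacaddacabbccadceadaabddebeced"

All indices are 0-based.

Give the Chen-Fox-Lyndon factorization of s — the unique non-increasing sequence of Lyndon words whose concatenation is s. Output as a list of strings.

["de", "acadd", "ac", "abbccadcead", "aabddebeced"]

emit factor 1: 'de' (i=0, period=2)
emit factor 2: 'acadd' (i=2, period=5)
emit factor 3: 'ac' (i=7, period=2)
emit factor 4: 'abbccadcead' (i=9, period=11)
emit factor 5: 'aabddebeced' (i=20, period=11)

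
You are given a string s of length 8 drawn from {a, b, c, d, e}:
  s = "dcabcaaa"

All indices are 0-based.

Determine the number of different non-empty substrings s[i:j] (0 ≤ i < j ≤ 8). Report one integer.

30

rank | idx | suffix
   0 |   7 | a
   1 |   6 | aa
   2 |   5 | aaa
   3 |   2 | abcaaa
   4 |   3 | bcaaa
   5 |   4 | caaa
   6 |   1 | cabcaaa
   7 |   0 | dcabcaaa

SA = [7, 6, 5, 2, 3, 4, 1, 0]
rank  pair      lcp
   1  s[7:],s[6:]  1  'a'
   2  s[6:],s[5:]  2  'aa'
   3  s[5:],s[2:]  1  'a'
   4  s[2:],s[3:]  0  ''
   5  s[3:],s[4:]  0  ''
   6  s[4:],s[1:]  2  'ca'
   7  s[1:],s[0:]  0  ''

n(n+1)/2 = 8·9/2 = 36
Σ LCP = 0 + 1 + 2 + 1 + 0 + 0 + 2 + 0 = 6
distinct = 36 − 6 = 30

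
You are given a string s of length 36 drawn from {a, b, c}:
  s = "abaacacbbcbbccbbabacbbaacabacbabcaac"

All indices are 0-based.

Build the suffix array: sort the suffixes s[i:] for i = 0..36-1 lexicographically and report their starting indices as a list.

rank | idx | suffix
   0 |  33 | aac
   1 |  22 | aacabacbabcaac
   2 |   2 | aacacbbcbbccbbabacbbaacabacbabcaac
   3 |   0 | abaacacbbcbbccbbabacbbaacabacbabcaac
   4 |  25 | abacbabcaac
   5 |  16 | abacbbaacabacbabcaac
   6 |  30 | abcaac
   7 |  34 | ac
   8 |  23 | acabacbabcaac
   9 |   3 | acacbbcbbccbbabacbbaacabacbabcaac
  10 |  27 | acbabcaac
  11 |  18 | acbbaacabacbabcaac
  12 |   5 | acbbcbbccbbabacbbaacabacbabcaac
  13 |  21 | baacabacbabcaac
  14 |   1 | baacacbbcbbccbbabacbbaacabacbabcaac
  15 |  15 | babacbbaacabacbabcaac
  16 |  29 | babcaac
  17 |  26 | bacbabcaac
  18 |  17 | bacbbaacabacbabcaac
  19 |  20 | bbaacabacbabcaac
  20 |  14 | bbabacbbaacabacbabcaac
  21 |   7 | bbcbbccbbabacbbaacabacbabcaac
  22 |  10 | bbccbbabacbbaacabacbabcaac
  23 |  31 | bcaac
  24 |   8 | bcbbccbbabacbbaacabacbabcaac
  25 |  11 | bccbbabacbbaacabacbabcaac
  26 |  35 | c
  27 |  32 | caac
  28 |  24 | cabacbabcaac
  29 |   4 | cacbbcbbccbbabacbbaacabacbabcaac
  30 |  28 | cbabcaac
  31 |  19 | cbbaacabacbabcaac
  32 |  13 | cbbabacbbaacabacbabcaac
  33 |   6 | cbbcbbccbbabacbbaacabacbabcaac
  34 |   9 | cbbccbbabacbbaacabacbabcaac
  35 |  12 | ccbbabacbbaacabacbabcaac

[33, 22, 2, 0, 25, 16, 30, 34, 23, 3, 27, 18, 5, 21, 1, 15, 29, 26, 17, 20, 14, 7, 10, 31, 8, 11, 35, 32, 24, 4, 28, 19, 13, 6, 9, 12]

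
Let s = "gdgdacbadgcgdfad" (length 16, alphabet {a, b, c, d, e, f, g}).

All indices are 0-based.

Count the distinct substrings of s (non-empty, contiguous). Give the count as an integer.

122

sorted suffixes:
  #0 SA[0]=4  'acbadgcgdfad'
  #1 SA[1]=14  'ad'
  #2 SA[2]=7  'adgcgdfad'
  #3 SA[3]=6  'badgcgdfad'
  #4 SA[4]=5  'cbadgcgdfad'
  #5 SA[5]=10  'cgdfad'
  #6 SA[6]=15  'd'
  #7 SA[7]=3  'dacbadgcgdfad'
  #8 SA[8]=12  'dfad'
  #9 SA[9]=8  'dgcgdfad'
  #10 SA[10]=1  'dgdacbadgcgdfad'
  #11 SA[11]=13  'fad'
  #12 SA[12]=9  'gcgdfad'
  #13 SA[13]=2  'gdacbadgcgdfad'
  #14 SA[14]=11  'gdfad'
  #15 SA[15]=0  'gdgdacbadgcgdfad'

SA = [4, 14, 7, 6, 5, 10, 15, 3, 12, 8, 1, 13, 9, 2, 11, 0]
rank  pair      lcp
   1  s[4:],s[14:]  1  'a'
   2  s[14:],s[7:]  2  'ad'
   3  s[7:],s[6:]  0  ''
   4  s[6:],s[5:]  0  ''
   5  s[5:],s[10:]  1  'c'
   6  s[10:],s[15:]  0  ''
   7  s[15:],s[3:]  1  'd'
   8  s[3:],s[12:]  1  'd'
   9  s[12:],s[8:]  1  'd'
  10  s[8:],s[1:]  2  'dg'
  11  s[1:],s[13:]  0  ''
  12  s[13:],s[9:]  0  ''
  13  s[9:],s[2:]  1  'g'
  14  s[2:],s[11:]  2  'gd'
  15  s[11:],s[0:]  2  'gd'

n(n+1)/2 = 16·17/2 = 136
Σ LCP = 0 + 1 + 2 + 0 + 0 + 1 + 0 + 1 + 1 + 1 + 2 + 0 + 0 + 1 + 2 + 2 = 14
distinct = 136 − 14 = 122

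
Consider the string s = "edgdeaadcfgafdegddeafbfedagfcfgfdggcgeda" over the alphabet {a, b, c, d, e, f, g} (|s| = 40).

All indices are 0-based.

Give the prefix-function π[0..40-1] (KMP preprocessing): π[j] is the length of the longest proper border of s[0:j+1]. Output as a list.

[0, 0, 0, 0, 1, 0, 0, 0, 0, 0, 0, 0, 0, 0, 1, 0, 0, 0, 1, 0, 0, 0, 0, 1, 2, 0, 0, 0, 0, 0, 0, 0, 0, 0, 0, 0, 0, 1, 2, 0]

π[0] = 0
j=1 s[j]='d': π[1]=0 (border '')
j=2 s[j]='g': π[2]=0 (border '')
j=3 s[j]='d': π[3]=0 (border '')
j=4 s[j]='e': π[4]=1 (border 'e')
j=5 s[j]='a': k: 1→0; π[5]=0 (border '')
j=6 s[j]='a': π[6]=0 (border '')
j=7 s[j]='d': π[7]=0 (border '')
j=8 s[j]='c': π[8]=0 (border '')
j=9 s[j]='f': π[9]=0 (border '')
j=10 s[j]='g': π[10]=0 (border '')
j=11 s[j]='a': π[11]=0 (border '')
j=12 s[j]='f': π[12]=0 (border '')
j=13 s[j]='d': π[13]=0 (border '')
j=14 s[j]='e': π[14]=1 (border 'e')
j=15 s[j]='g': k: 1→0; π[15]=0 (border '')
j=16 s[j]='d': π[16]=0 (border '')
j=17 s[j]='d': π[17]=0 (border '')
j=18 s[j]='e': π[18]=1 (border 'e')
j=19 s[j]='a': k: 1→0; π[19]=0 (border '')
j=20 s[j]='f': π[20]=0 (border '')
j=21 s[j]='b': π[21]=0 (border '')
j=22 s[j]='f': π[22]=0 (border '')
j=23 s[j]='e': π[23]=1 (border 'e')
j=24 s[j]='d': π[24]=2 (border 'ed')
j=25 s[j]='a': k: 2→0; π[25]=0 (border '')
j=26 s[j]='g': π[26]=0 (border '')
j=27 s[j]='f': π[27]=0 (border '')
j=28 s[j]='c': π[28]=0 (border '')
j=29 s[j]='f': π[29]=0 (border '')
j=30 s[j]='g': π[30]=0 (border '')
j=31 s[j]='f': π[31]=0 (border '')
j=32 s[j]='d': π[32]=0 (border '')
j=33 s[j]='g': π[33]=0 (border '')
j=34 s[j]='g': π[34]=0 (border '')
j=35 s[j]='c': π[35]=0 (border '')
j=36 s[j]='g': π[36]=0 (border '')
j=37 s[j]='e': π[37]=1 (border 'e')
j=38 s[j]='d': π[38]=2 (border 'ed')
j=39 s[j]='a': k: 2→0; π[39]=0 (border '')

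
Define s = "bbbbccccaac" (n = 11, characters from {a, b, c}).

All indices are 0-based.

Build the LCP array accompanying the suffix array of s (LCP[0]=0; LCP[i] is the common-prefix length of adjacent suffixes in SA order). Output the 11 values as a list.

sorted suffixes:
  #0 SA[0]=8  'aac'
  #1 SA[1]=9  'ac'
  #2 SA[2]=0  'bbbbccccaac'
  #3 SA[3]=1  'bbbccccaac'
  #4 SA[4]=2  'bbccccaac'
  #5 SA[5]=3  'bccccaac'
  #6 SA[6]=10  'c'
  #7 SA[7]=7  'caac'
  #8 SA[8]=6  'ccaac'
  #9 SA[9]=5  'cccaac'
  #10 SA[10]=4  'ccccaac'

SA = [8, 9, 0, 1, 2, 3, 10, 7, 6, 5, 4]
[i] adj suffixes → lcp
  [1] 8/9 → 1 ('a')
  [2] 9/0 → 0 ('')
  [3] 0/1 → 3 ('bbb')
  [4] 1/2 → 2 ('bb')
  [5] 2/3 → 1 ('b')
  [6] 3/10 → 0 ('')
  [7] 10/7 → 1 ('c')
  [8] 7/6 → 1 ('c')
  [9] 6/5 → 2 ('cc')
  [10] 5/4 → 3 ('ccc')

[0, 1, 0, 3, 2, 1, 0, 1, 1, 2, 3]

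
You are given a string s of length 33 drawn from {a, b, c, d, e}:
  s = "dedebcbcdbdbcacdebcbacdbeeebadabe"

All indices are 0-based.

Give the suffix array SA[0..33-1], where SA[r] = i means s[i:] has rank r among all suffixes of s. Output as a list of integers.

[30, 20, 13, 28, 19, 27, 11, 17, 4, 6, 9, 31, 23, 12, 18, 5, 7, 21, 14, 29, 10, 8, 22, 15, 2, 0, 32, 26, 16, 3, 1, 25, 24]

rank→(start, suffix):
  0 → (30, 'abe')
  1 → (20, 'acdbeeebadabe')
  2 → (13, 'acdebcbacdbeeebadabe')
  3 → (28, 'adabe')
  4 → (19, 'bacdbeeebadabe')
  5 → (27, 'badabe')
  6 → (11, 'bcacdebcbacdbeeebadabe')
  7 → (17, 'bcbacdbeeebadabe')
  8 → (4, 'bcbcdbdbcacdebcbacdbeeebadabe')
  9 → (6, 'bcdbdbcacdebcbacdbeeebadabe')
  10 → (9, 'bdbcacdebcbacdbeeebadabe')
  11 → (31, 'be')
  12 → (23, 'beeebadabe')
  13 → (12, 'cacdebcbacdbeeebadabe')
  14 → (18, 'cbacdbeeebadabe')
  15 → (5, 'cbcdbdbcacdebcbacdbeeebadabe')
  16 → (7, 'cdbdbcacdebcbacdbeeebadabe')
  17 → (21, 'cdbeeebadabe')
  18 → (14, 'cdebcbacdbeeebadabe')
  19 → (29, 'dabe')
  20 → (10, 'dbcacdebcbacdbeeebadabe')
  21 → (8, 'dbdbcacdebcbacdbeeebadabe')
  22 → (22, 'dbeeebadabe')
  23 → (15, 'debcbacdbeeebadabe')
  24 → (2, 'debcbcdbdbcacdebcbacdbeeebadabe')
  25 → (0, 'dedebcbcdbdbcacdebcbacdbeeebadabe')
  26 → (32, 'e')
  27 → (26, 'ebadabe')
  28 → (16, 'ebcbacdbeeebadabe')
  29 → (3, 'ebcbcdbdbcacdebcbacdbeeebadabe')
  30 → (1, 'edebcbcdbdbcacdebcbacdbeeebadabe')
  31 → (25, 'eebadabe')
  32 → (24, 'eeebadabe')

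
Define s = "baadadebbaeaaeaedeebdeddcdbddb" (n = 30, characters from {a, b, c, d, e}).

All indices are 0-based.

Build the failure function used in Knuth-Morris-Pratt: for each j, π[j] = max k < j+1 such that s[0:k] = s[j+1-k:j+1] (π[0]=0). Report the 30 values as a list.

[0, 0, 0, 0, 0, 0, 0, 1, 1, 2, 0, 0, 0, 0, 0, 0, 0, 0, 0, 1, 0, 0, 0, 0, 0, 0, 1, 0, 0, 1]

π[0] = 0
j=1 s[j]='a': π[1]=0 (border '')
j=2 s[j]='a': π[2]=0 (border '')
j=3 s[j]='d': π[3]=0 (border '')
j=4 s[j]='a': π[4]=0 (border '')
j=5 s[j]='d': π[5]=0 (border '')
j=6 s[j]='e': π[6]=0 (border '')
j=7 s[j]='b': π[7]=1 (border 'b')
j=8 s[j]='b': k: 1→0; π[8]=1 (border 'b')
j=9 s[j]='a': π[9]=2 (border 'ba')
j=10 s[j]='e': k: 2→0; π[10]=0 (border '')
j=11 s[j]='a': π[11]=0 (border '')
j=12 s[j]='a': π[12]=0 (border '')
j=13 s[j]='e': π[13]=0 (border '')
j=14 s[j]='a': π[14]=0 (border '')
j=15 s[j]='e': π[15]=0 (border '')
j=16 s[j]='d': π[16]=0 (border '')
j=17 s[j]='e': π[17]=0 (border '')
j=18 s[j]='e': π[18]=0 (border '')
j=19 s[j]='b': π[19]=1 (border 'b')
j=20 s[j]='d': k: 1→0; π[20]=0 (border '')
j=21 s[j]='e': π[21]=0 (border '')
j=22 s[j]='d': π[22]=0 (border '')
j=23 s[j]='d': π[23]=0 (border '')
j=24 s[j]='c': π[24]=0 (border '')
j=25 s[j]='d': π[25]=0 (border '')
j=26 s[j]='b': π[26]=1 (border 'b')
j=27 s[j]='d': k: 1→0; π[27]=0 (border '')
j=28 s[j]='d': π[28]=0 (border '')
j=29 s[j]='b': π[29]=1 (border 'b')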